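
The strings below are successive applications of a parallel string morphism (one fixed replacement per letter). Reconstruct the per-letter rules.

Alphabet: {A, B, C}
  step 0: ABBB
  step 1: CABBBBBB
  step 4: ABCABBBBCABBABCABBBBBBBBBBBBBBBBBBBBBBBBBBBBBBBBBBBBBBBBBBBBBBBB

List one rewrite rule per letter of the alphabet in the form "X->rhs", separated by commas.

A->CA, B->BB, C->AB

  step 0 ⇒ step 1: ABBB ⇒ CA·BB·BB·BB
    A ↦ CA
    B ↦ BB
    C ↦ AB  (constrained at step 1)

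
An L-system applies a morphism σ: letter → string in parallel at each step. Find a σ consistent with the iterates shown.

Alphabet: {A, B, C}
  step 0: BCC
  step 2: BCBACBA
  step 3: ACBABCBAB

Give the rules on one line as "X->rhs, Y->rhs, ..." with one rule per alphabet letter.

A->B, B->A, C->CB

  step 2 ⇒ step 3: BCBACBA ⇒ A·CB·A·B·CB·A·B
    A ↦ B
    B ↦ A
    C ↦ CB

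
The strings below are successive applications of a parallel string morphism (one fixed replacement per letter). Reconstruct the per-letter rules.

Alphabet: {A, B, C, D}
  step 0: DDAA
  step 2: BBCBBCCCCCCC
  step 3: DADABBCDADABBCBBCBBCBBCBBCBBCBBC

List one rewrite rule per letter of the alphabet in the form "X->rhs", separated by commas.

A->DDD, B->DA, C->BBC, D->C

  step 2 ⇒ step 3: BBCBBCCCCCCC ⇒ DA·DA·BBC·DA·DA·BBC·BBC·BBC·BBC·BBC·BBC·BBC
    B ↦ DA
    C ↦ BBC
    A ↦ DDD  (constrained at step 0)
    D ↦ C  (constrained at step 0)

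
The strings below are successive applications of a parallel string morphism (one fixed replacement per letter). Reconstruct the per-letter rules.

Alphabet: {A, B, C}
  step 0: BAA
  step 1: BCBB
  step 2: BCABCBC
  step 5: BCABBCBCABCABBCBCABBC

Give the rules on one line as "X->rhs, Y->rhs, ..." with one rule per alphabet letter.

  step 1 ⇒ step 2: BCBB ⇒ BC·A·BC·BC
    B ↦ BC
    C ↦ A
  step 0 ⇒ step 1: BAA ⇒ BC·B·B
    A ↦ B

A->B, B->BC, C->A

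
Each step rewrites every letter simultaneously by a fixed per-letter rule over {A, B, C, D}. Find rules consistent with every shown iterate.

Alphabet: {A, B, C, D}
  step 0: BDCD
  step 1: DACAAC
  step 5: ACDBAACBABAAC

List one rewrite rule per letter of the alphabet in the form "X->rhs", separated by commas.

A->B, B->D, C->A, D->AC

  step 0 ⇒ step 1: BDCD ⇒ D·AC·A·AC
    B ↦ D
    C ↦ A
    D ↦ AC
    A ↦ B  (constrained at step 1)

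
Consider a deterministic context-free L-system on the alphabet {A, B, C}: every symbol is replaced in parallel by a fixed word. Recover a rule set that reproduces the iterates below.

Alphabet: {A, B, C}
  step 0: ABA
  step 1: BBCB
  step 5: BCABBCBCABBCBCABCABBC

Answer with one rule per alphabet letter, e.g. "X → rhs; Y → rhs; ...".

A->B, B->BC, C->A

  step 0 ⇒ step 1: ABA ⇒ B·BC·B
    A ↦ B
    B ↦ BC
    C ↦ A  (constrained at step 1)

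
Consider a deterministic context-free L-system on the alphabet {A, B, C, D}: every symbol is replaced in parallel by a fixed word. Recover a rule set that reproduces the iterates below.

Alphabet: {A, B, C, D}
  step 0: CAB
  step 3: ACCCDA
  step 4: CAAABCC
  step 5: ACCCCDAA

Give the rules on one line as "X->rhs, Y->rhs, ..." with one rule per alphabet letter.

A->C, B->CD, C->A, D->BC

  step 4 ⇒ step 5: CAAABCC ⇒ A·C·C·C·CD·A·A
    A ↦ C
    B ↦ CD
    C ↦ A
  step 3 ⇒ step 4: ACCCDA ⇒ C·A·A·A·BC·C
    D ↦ BC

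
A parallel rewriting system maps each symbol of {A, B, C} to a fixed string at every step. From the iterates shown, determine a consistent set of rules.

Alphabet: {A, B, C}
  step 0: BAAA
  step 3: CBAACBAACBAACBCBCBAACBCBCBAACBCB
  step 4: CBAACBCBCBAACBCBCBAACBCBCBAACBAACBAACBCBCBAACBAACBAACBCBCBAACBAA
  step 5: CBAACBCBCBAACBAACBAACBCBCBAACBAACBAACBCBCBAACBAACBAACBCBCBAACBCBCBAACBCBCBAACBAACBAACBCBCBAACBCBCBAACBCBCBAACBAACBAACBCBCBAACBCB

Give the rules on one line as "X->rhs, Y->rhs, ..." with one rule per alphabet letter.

A->CB, B->AA, C->CB

  step 4 ⇒ step 5: CBAACBCBCBAACBCBCBAACBCBCBAACBAACBAACBCBCBAACBAACBAACBCBCBAACBAA ⇒ CB·AA·CB·CB·CB·AA·CB·AA·CB·AA·CB·CB·CB·AA·CB·AA·CB·AA·CB·CB·CB·AA·CB·AA·CB·AA·CB·CB·CB·AA·CB·CB·CB·AA·CB·CB·CB·AA·CB·AA·CB·AA·CB·CB·CB·AA·CB·CB·CB·AA·CB·CB·CB·AA·CB·AA·CB·AA·CB·CB·CB·AA·CB·CB
    A ↦ CB
    B ↦ AA
    C ↦ CB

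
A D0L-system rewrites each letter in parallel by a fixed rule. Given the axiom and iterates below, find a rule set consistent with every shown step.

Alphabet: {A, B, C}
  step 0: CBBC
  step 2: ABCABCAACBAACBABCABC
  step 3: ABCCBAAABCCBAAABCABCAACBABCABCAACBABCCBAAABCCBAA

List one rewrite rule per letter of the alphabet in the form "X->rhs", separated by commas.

A->ABC, B->CB, C->AA

  step 2 ⇒ step 3: ABCABCAACBAACBABCABC ⇒ ABC·CB·AA·ABC·CB·AA·ABC·ABC·AA·CB·ABC·ABC·AA·CB·ABC·CB·AA·ABC·CB·AA
    A ↦ ABC
    B ↦ CB
    C ↦ AA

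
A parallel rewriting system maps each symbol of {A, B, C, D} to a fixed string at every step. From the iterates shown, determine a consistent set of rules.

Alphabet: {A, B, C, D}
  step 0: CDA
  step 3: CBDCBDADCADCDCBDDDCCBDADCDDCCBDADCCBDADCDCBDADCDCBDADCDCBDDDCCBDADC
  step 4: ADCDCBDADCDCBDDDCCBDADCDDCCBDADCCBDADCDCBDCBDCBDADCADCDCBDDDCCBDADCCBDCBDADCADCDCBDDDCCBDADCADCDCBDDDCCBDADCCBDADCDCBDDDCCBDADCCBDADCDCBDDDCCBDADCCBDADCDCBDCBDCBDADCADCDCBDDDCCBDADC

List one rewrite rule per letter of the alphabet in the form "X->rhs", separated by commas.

  step 3 ⇒ step 4: CBDCBDADCADCDCBDDDCCBDADCDDCCBDADCCBDADCDCBDADCDCBDADCDCBDDDCCBDADC ⇒ ADC·D·CBD·ADC·D·CBD·DDC·CBD·ADC·DDC·CBD·ADC·CBD·ADC·D·CBD·CBD·CBD·ADC·ADC·D·CBD·DDC·CBD·ADC·CBD·CBD·ADC·ADC·D·CBD·DDC·CBD·ADC·ADC·D·CBD·DDC·CBD·ADC·CBD·ADC·D·CBD·DDC·CBD·ADC·CBD·ADC·D·CBD·DDC·CBD·ADC·CBD·ADC·D·CBD·CBD·CBD·ADC·ADC·D·CBD·DDC·CBD·ADC
    A ↦ DDC
    B ↦ D
    C ↦ ADC
    D ↦ CBD

A->DDC, B->D, C->ADC, D->CBD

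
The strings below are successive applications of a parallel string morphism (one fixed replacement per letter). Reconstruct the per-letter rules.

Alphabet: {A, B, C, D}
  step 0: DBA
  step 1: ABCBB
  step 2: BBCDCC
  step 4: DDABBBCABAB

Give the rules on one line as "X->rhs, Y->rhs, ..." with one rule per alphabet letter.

  step 1 ⇒ step 2: ABCBB ⇒ BB·C·D·C·C
    A ↦ BB
    B ↦ C
    C ↦ D
  step 0 ⇒ step 1: DBA ⇒ AB·C·BB
    D ↦ AB

A->BB, B->C, C->D, D->AB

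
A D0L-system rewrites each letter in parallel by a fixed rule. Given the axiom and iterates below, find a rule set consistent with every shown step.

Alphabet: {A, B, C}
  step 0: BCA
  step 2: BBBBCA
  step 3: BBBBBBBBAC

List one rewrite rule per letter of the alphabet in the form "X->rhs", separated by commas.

A->C, B->BB, C->A

  step 2 ⇒ step 3: BBBBCA ⇒ BB·BB·BB·BB·A·C
    A ↦ C
    B ↦ BB
    C ↦ A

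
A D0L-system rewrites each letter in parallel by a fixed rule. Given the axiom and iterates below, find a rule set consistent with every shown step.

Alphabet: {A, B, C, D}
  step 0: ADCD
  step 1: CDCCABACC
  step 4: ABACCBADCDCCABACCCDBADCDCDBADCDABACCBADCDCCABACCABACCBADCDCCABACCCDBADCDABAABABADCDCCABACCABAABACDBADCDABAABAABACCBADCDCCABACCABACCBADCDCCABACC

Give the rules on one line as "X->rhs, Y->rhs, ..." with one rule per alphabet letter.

  step 0 ⇒ step 1: ADCD ⇒ CD·CC·ABA·CC
    A ↦ CD
    C ↦ ABA
    D ↦ CC
    B ↦ BAD  (constrained at step 1)

A->CD, B->BAD, C->ABA, D->CC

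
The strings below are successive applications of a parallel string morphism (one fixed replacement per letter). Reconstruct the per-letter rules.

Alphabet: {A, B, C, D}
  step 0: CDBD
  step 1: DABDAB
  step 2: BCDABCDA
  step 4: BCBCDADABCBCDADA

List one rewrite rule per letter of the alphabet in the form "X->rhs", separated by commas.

A->C, B->DA, C->DA, D->B

  step 1 ⇒ step 2: DABDAB ⇒ B·C·DA·B·C·DA
    A ↦ C
    B ↦ DA
    D ↦ B
  step 0 ⇒ step 1: CDBD ⇒ DA·B·DA·B
    C ↦ DA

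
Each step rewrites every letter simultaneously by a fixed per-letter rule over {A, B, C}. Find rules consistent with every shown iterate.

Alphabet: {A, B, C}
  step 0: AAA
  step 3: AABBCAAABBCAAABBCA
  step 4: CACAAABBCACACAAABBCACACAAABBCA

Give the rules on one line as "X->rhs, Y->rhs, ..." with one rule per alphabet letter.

A->CA, B->A, C->BB

  step 3 ⇒ step 4: AABBCAAABBCAAABBCA ⇒ CA·CA·A·A·BB·CA·CA·CA·A·A·BB·CA·CA·CA·A·A·BB·CA
    A ↦ CA
    B ↦ A
    C ↦ BB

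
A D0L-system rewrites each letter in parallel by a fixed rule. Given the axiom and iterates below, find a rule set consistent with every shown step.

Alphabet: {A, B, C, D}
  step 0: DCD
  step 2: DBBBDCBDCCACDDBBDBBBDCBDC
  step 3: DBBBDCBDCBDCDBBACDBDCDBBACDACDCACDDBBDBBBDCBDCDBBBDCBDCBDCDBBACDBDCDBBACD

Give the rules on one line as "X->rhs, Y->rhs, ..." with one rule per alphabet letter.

A->C, B->BDC, C->ACD, D->DBB

  step 2 ⇒ step 3: DBBBDCBDCCACDDBBDBBBDCBDC ⇒ DBB·BDC·BDC·BDC·DBB·ACD·BDC·DBB·ACD·ACD·C·ACD·DBB·DBB·BDC·BDC·DBB·BDC·BDC·BDC·DBB·ACD·BDC·DBB·ACD
    A ↦ C
    B ↦ BDC
    C ↦ ACD
    D ↦ DBB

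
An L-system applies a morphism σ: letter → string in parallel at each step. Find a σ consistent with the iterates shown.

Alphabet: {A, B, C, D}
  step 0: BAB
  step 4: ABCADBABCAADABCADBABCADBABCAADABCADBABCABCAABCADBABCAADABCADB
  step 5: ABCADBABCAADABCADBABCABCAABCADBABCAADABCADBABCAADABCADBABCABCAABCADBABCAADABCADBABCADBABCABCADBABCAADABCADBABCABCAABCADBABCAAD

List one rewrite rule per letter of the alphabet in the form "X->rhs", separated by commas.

  step 4 ⇒ step 5: ABCADBABCAADABCADBABCADBABCAADABCADBABCABCAABCADBABCAADABCADB ⇒ ABC·AD·B·ABC·A·AD·ABC·AD·B·ABC·ABC·A·ABC·AD·B·ABC·A·AD·ABC·AD·B·ABC·A·AD·ABC·AD·B·ABC·ABC·A·ABC·AD·B·ABC·A·AD·ABC·AD·B·ABC·AD·B·ABC·ABC·AD·B·ABC·A·AD·ABC·AD·B·ABC·ABC·A·ABC·AD·B·ABC·A·AD
    A ↦ ABC
    B ↦ AD
    C ↦ B
    D ↦ A

A->ABC, B->AD, C->B, D->A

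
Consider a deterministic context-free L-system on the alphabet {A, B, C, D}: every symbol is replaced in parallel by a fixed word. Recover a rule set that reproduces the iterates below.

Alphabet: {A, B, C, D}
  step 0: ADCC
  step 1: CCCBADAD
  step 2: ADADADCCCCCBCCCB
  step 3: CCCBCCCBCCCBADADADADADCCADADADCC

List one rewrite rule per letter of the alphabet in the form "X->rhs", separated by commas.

  step 2 ⇒ step 3: ADADADCCCCCBCCCB ⇒ CC·CB·CC·CB·CC·CB·AD·AD·AD·AD·AD·CC·AD·AD·AD·CC
    A ↦ CC
    B ↦ CC
    C ↦ AD
    D ↦ CB

A->CC, B->CC, C->AD, D->CB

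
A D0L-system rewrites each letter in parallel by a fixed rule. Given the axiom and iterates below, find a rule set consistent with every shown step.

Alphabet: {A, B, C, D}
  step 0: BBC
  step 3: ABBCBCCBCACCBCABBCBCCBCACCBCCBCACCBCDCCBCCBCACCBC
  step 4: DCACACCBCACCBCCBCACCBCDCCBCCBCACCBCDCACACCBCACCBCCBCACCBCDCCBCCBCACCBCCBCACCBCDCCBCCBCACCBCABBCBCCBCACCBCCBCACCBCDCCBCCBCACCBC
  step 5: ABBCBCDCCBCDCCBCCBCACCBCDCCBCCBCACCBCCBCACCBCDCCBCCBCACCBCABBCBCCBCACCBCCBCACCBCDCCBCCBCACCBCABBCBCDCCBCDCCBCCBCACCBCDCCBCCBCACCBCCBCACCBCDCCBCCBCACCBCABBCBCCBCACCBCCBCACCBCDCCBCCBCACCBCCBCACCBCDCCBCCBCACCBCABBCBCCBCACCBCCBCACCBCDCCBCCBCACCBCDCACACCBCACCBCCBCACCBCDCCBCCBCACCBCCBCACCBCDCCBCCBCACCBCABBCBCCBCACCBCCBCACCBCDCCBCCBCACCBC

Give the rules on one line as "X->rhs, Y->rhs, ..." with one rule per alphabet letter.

A->DC, B->AC, C->CBC, D->ABB

  step 4 ⇒ step 5: DCACACCBCACCBCCBCACCBCDCCBCCBCACCBCDCACACCBCACCBCCBCACCBCDCCBCCBCACCBCCBCACCBCDCCBCCBCACCBCABBCBCCBCACCBCCBCACCBCDCCBCCBCACCBC ⇒ ABB·CBC·DC·CBC·DC·CBC·CBC·AC·CBC·DC·CBC·CBC·AC·CBC·CBC·AC·CBC·DC·CBC·CBC·AC·CBC·ABB·CBC·CBC·AC·CBC·CBC·AC·CBC·DC·CBC·CBC·AC·CBC·ABB·CBC·DC·CBC·DC·CBC·CBC·AC·CBC·DC·CBC·CBC·AC·CBC·CBC·AC·CBC·DC·CBC·CBC·AC·CBC·ABB·CBC·CBC·AC·CBC·CBC·AC·CBC·DC·CBC·CBC·AC·CBC·CBC·AC·CBC·DC·CBC·CBC·AC·CBC·ABB·CBC·CBC·AC·CBC·CBC·AC·CBC·DC·CBC·CBC·AC·CBC·DC·AC·AC·CBC·AC·CBC·CBC·AC·CBC·DC·CBC·CBC·AC·CBC·CBC·AC·CBC·DC·CBC·CBC·AC·CBC·ABB·CBC·CBC·AC·CBC·CBC·AC·CBC·DC·CBC·CBC·AC·CBC
    A ↦ DC
    B ↦ AC
    C ↦ CBC
    D ↦ ABB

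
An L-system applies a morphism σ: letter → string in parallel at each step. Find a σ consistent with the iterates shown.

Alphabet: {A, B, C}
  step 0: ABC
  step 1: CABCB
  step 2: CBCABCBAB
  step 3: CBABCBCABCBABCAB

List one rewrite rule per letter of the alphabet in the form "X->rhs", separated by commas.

A->C, B->AB, C->CB

  step 2 ⇒ step 3: CBCABCBAB ⇒ CB·AB·CB·C·AB·CB·AB·C·AB
    A ↦ C
    B ↦ AB
    C ↦ CB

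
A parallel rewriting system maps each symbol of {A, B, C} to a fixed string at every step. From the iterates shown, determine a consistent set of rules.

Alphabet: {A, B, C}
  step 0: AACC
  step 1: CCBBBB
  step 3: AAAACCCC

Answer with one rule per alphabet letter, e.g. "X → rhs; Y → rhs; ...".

A->C, B->A, C->BB

  step 0 ⇒ step 1: AACC ⇒ C·C·BB·BB
    A ↦ C
    C ↦ BB
    B ↦ A  (constrained at step 1)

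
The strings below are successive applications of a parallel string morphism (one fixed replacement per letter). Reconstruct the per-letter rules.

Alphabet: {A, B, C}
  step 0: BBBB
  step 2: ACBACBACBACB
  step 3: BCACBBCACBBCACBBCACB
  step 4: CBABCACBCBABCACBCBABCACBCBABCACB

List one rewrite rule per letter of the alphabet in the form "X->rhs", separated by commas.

  step 3 ⇒ step 4: BCACBBCACBBCACBBCACB ⇒ CB·A·BC·A·CB·CB·A·BC·A·CB·CB·A·BC·A·CB·CB·A·BC·A·CB
    A ↦ BC
    B ↦ CB
    C ↦ A

A->BC, B->CB, C->A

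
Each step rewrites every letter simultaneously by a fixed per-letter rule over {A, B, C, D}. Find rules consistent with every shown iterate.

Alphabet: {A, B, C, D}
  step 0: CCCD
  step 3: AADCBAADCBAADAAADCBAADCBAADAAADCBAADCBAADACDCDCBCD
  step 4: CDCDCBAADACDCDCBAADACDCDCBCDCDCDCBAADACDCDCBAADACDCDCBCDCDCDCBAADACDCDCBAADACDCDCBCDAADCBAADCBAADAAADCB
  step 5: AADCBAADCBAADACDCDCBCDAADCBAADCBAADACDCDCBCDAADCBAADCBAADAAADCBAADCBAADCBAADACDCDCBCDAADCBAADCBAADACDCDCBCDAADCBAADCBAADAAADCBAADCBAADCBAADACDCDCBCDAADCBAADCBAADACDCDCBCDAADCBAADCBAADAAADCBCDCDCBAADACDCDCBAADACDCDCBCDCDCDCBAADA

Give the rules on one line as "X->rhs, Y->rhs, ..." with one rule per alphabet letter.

A->CD, B->A, C->AAD, D->CB

  step 4 ⇒ step 5: CDCDCBAADACDCDCBAADACDCDCBCDCDCDCBAADACDCDCBAADACDCDCBCDCDCDCBAADACDCDCBAADACDCDCBCDAADCBAADCBAADAAADCB ⇒ AAD·CB·AAD·CB·AAD·A·CD·CD·CB·CD·AAD·CB·AAD·CB·AAD·A·CD·CD·CB·CD·AAD·CB·AAD·CB·AAD·A·AAD·CB·AAD·CB·AAD·CB·AAD·A·CD·CD·CB·CD·AAD·CB·AAD·CB·AAD·A·CD·CD·CB·CD·AAD·CB·AAD·CB·AAD·A·AAD·CB·AAD·CB·AAD·CB·AAD·A·CD·CD·CB·CD·AAD·CB·AAD·CB·AAD·A·CD·CD·CB·CD·AAD·CB·AAD·CB·AAD·A·AAD·CB·CD·CD·CB·AAD·A·CD·CD·CB·AAD·A·CD·CD·CB·CD·CD·CD·CB·AAD·A
    A ↦ CD
    B ↦ A
    C ↦ AAD
    D ↦ CB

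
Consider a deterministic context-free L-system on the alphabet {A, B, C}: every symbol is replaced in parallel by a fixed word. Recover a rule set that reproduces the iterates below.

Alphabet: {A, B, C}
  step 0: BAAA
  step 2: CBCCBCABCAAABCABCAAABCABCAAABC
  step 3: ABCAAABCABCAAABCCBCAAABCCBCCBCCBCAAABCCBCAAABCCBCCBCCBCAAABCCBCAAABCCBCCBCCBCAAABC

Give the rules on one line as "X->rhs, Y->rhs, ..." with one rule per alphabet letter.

A->CBC, B->AA, C->ABC

  step 2 ⇒ step 3: CBCCBCABCAAABCABCAAABCABCAAABC ⇒ ABC·AA·ABC·ABC·AA·ABC·CBC·AA·ABC·CBC·CBC·CBC·AA·ABC·CBC·AA·ABC·CBC·CBC·CBC·AA·ABC·CBC·AA·ABC·CBC·CBC·CBC·AA·ABC
    A ↦ CBC
    B ↦ AA
    C ↦ ABC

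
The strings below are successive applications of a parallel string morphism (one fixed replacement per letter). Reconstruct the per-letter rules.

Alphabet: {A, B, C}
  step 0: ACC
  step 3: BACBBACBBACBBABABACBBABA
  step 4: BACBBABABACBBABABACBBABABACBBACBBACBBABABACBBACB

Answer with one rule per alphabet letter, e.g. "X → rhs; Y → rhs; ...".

A->CB, B->BA, C->BA

  step 3 ⇒ step 4: BACBBACBBACBBABABACBBABA ⇒ BA·CB·BA·BA·BA·CB·BA·BA·BA·CB·BA·BA·BA·CB·BA·CB·BA·CB·BA·BA·BA·CB·BA·CB
    A ↦ CB
    B ↦ BA
    C ↦ BA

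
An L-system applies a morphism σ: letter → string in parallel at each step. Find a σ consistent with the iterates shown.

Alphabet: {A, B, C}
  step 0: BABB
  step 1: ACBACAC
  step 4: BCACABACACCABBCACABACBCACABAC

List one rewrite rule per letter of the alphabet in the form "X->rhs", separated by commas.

A->B, B->AC, C->CA

  step 0 ⇒ step 1: BABB ⇒ AC·B·AC·AC
    A ↦ B
    B ↦ AC
    C ↦ CA  (constrained at step 1)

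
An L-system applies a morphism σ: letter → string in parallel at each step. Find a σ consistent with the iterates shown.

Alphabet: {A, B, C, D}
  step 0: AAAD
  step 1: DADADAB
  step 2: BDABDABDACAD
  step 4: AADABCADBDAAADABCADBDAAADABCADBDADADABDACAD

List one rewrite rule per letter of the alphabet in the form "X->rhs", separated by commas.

  step 1 ⇒ step 2: DADADAB ⇒ B·DA·B·DA·B·DA·CAD
    A ↦ DA
    B ↦ CAD
    D ↦ B
    C ↦ AA  (constrained at step 2)

A->DA, B->CAD, C->AA, D->B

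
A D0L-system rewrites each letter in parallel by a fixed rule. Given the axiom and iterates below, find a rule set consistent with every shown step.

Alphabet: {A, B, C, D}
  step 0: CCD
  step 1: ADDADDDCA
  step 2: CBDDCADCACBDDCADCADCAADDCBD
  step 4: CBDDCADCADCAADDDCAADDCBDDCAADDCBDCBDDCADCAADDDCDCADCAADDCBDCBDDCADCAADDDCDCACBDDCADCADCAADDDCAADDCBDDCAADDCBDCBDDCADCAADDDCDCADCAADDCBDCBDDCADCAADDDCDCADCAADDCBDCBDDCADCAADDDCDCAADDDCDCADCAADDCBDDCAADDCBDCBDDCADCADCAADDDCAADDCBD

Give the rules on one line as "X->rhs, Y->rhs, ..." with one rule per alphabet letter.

A->CBD, B->DC, C->ADD, D->DCA

  step 1 ⇒ step 2: ADDADDDCA ⇒ CBD·DCA·DCA·CBD·DCA·DCA·DCA·ADD·CBD
    A ↦ CBD
    C ↦ ADD
    D ↦ DCA
    B ↦ DC  (constrained at step 2)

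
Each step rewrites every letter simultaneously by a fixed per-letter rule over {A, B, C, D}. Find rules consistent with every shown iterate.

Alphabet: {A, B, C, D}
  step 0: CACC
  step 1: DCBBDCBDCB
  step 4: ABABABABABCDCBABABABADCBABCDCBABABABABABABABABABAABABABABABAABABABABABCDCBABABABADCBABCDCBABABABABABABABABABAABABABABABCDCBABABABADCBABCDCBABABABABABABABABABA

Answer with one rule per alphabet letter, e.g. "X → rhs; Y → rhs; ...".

A->B, B->ABA, C->DCB, D->ABC

  step 0 ⇒ step 1: CACC ⇒ DCB·B·DCB·DCB
    A ↦ B
    C ↦ DCB
    B ↦ ABA  (constrained at step 1)
    D ↦ ABC  (constrained at step 1)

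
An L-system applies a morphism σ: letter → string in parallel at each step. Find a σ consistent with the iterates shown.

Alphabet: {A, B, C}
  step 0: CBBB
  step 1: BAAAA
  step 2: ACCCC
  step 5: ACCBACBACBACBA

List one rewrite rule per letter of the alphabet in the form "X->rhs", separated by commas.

A->C, B->A, C->BA

  step 1 ⇒ step 2: BAAAA ⇒ A·C·C·C·C
    A ↦ C
    B ↦ A
  step 0 ⇒ step 1: CBBB ⇒ BA·A·A·A
    C ↦ BA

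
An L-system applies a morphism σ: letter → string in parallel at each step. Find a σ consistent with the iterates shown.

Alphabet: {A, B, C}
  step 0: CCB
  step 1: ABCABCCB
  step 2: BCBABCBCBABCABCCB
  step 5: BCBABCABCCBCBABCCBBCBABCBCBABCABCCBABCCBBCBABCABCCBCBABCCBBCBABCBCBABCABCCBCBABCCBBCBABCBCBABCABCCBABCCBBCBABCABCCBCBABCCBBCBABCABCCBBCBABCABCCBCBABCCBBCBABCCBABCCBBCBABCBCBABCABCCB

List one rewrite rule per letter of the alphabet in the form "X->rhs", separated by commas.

  step 1 ⇒ step 2: ABCABCCB ⇒ B·CB·ABC·B·CB·ABC·ABC·CB
    A ↦ B
    B ↦ CB
    C ↦ ABC

A->B, B->CB, C->ABC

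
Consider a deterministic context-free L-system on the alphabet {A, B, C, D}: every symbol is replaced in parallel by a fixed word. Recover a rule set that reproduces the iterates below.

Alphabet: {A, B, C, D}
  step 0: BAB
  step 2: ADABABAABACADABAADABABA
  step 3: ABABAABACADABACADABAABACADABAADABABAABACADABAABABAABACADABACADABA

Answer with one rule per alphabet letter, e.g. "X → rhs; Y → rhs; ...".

A->ABA, B->CAD, C->AD, D->BA

  step 2 ⇒ step 3: ADABABAABACADABAADABABA ⇒ ABA·BA·ABA·CAD·ABA·CAD·ABA·ABA·CAD·ABA·AD·ABA·BA·ABA·CAD·ABA·ABA·BA·ABA·CAD·ABA·CAD·ABA
    A ↦ ABA
    B ↦ CAD
    C ↦ AD
    D ↦ BA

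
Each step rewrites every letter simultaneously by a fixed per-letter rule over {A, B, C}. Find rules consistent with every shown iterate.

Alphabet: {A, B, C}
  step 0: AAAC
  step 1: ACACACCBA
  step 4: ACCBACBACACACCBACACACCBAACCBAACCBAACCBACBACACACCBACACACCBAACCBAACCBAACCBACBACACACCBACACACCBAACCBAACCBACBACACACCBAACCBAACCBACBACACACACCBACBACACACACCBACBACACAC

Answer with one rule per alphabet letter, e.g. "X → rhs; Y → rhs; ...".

A->AC, B->CAC, C->CBA

  step 0 ⇒ step 1: AAAC ⇒ AC·AC·AC·CBA
    A ↦ AC
    C ↦ CBA
    B ↦ CAC  (constrained at step 1)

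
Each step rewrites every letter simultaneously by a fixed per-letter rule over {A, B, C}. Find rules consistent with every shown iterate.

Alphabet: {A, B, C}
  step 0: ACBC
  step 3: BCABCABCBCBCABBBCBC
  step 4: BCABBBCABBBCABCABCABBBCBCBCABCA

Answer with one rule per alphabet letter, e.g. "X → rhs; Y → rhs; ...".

A->BB, B->BC, C->A

  step 3 ⇒ step 4: BCABCABCBCBCABBBCBC ⇒ BC·A·BB·BC·A·BB·BC·A·BC·A·BC·A·BB·BC·BC·BC·A·BC·A
    A ↦ BB
    B ↦ BC
    C ↦ A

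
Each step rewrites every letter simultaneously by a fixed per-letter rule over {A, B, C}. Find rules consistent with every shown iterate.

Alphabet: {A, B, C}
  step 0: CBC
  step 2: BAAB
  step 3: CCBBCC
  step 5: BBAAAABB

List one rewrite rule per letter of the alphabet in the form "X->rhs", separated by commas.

  step 2 ⇒ step 3: BAAB ⇒ CC·B·B·CC
    A ↦ B
    B ↦ CC
    C ↦ A  (constrained at step 0)

A->B, B->CC, C->A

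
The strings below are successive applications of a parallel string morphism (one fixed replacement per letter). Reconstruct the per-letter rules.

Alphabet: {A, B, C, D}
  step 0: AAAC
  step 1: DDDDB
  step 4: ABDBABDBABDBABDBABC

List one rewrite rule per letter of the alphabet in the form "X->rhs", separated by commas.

A->D, B->C, C->DB, D->AB

  step 0 ⇒ step 1: AAAC ⇒ D·D·D·DB
    A ↦ D
    C ↦ DB
    B ↦ C  (constrained at step 1)
    D ↦ AB  (constrained at step 1)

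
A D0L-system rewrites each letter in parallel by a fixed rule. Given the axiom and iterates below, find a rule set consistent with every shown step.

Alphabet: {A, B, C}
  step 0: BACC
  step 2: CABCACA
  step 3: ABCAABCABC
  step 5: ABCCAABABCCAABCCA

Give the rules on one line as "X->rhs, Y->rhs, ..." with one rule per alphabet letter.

  step 2 ⇒ step 3: CABCACA ⇒ AB·C·A·AB·C·AB·C
    A ↦ C
    B ↦ A
    C ↦ AB

A->C, B->A, C->AB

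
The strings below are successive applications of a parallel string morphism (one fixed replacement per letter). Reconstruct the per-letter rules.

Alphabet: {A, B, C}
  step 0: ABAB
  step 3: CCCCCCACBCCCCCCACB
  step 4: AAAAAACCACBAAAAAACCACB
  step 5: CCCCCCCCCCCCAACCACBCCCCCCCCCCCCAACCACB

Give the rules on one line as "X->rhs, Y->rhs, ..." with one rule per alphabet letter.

  step 4 ⇒ step 5: AAAAAACCACBAAAAAACCACB ⇒ CC·CC·CC·CC·CC·CC·A·A·CC·A·CB·CC·CC·CC·CC·CC·CC·A·A·CC·A·CB
    A ↦ CC
    B ↦ CB
    C ↦ A

A->CC, B->CB, C->A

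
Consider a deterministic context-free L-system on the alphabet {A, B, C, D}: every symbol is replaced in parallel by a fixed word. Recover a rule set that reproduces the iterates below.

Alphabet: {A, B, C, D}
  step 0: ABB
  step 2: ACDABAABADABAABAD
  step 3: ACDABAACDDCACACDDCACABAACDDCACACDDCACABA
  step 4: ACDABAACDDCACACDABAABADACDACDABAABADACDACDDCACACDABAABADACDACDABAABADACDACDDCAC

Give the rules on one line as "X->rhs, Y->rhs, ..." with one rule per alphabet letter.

A->AC, B->DDC, C->D, D->ABA

  step 3 ⇒ step 4: ACDABAACDDCACACDDCACABAACDDCACACDDCACABA ⇒ AC·D·ABA·AC·DDC·AC·AC·D·ABA·ABA·D·AC·D·AC·D·ABA·ABA·D·AC·D·AC·DDC·AC·AC·D·ABA·ABA·D·AC·D·AC·D·ABA·ABA·D·AC·D·AC·DDC·AC
    A ↦ AC
    B ↦ DDC
    C ↦ D
    D ↦ ABA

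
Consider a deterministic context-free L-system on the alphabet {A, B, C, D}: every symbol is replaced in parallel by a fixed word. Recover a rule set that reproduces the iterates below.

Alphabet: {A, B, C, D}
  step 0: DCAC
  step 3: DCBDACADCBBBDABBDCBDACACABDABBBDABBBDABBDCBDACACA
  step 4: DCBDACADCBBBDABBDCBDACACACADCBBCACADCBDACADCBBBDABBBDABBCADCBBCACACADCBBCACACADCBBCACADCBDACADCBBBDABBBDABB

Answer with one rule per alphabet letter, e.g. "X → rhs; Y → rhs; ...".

  step 3 ⇒ step 4: DCBDACADCBBBDABBDCBDACACABDABBBDABBBDABBDCBDACACA ⇒ DC·BDA·CA·DC·BB·BDA·BB·DC·BDA·CA·CA·CA·DC·BB·CA·CA·DC·BDA·CA·DC·BB·BDA·BB·BDA·BB·CA·DC·BB·CA·CA·CA·DC·BB·CA·CA·CA·DC·BB·CA·CA·DC·BDA·CA·DC·BB·BDA·BB·BDA·BB
    A ↦ BB
    B ↦ CA
    C ↦ BDA
    D ↦ DC

A->BB, B->CA, C->BDA, D->DC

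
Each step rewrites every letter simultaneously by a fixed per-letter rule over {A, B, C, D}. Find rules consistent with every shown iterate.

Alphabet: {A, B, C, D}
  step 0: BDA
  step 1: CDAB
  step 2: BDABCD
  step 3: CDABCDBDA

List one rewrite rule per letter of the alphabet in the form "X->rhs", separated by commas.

A->B, B->CD, C->BD, D->A

  step 2 ⇒ step 3: BDABCD ⇒ CD·A·B·CD·BD·A
    A ↦ B
    B ↦ CD
    C ↦ BD
    D ↦ A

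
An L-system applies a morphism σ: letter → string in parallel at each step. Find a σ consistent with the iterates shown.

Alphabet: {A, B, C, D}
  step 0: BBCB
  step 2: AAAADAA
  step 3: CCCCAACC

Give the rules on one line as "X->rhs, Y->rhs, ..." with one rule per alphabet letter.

A->C, B->D, C->B, D->AA

  step 2 ⇒ step 3: AAAADAA ⇒ C·C·C·C·AA·C·C
    A ↦ C
    D ↦ AA
    B ↦ D  (constrained at step 0)
    C ↦ B  (constrained at step 0)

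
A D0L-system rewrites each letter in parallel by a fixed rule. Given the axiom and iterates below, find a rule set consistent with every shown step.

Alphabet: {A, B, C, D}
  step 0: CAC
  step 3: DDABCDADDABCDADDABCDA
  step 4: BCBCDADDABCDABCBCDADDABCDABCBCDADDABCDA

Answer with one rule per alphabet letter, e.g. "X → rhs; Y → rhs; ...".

A->DA, B->D, C->DA, D->BC

  step 3 ⇒ step 4: DDABCDADDABCDADDABCDA ⇒ BC·BC·DA·D·DA·BC·DA·BC·BC·DA·D·DA·BC·DA·BC·BC·DA·D·DA·BC·DA
    A ↦ DA
    B ↦ D
    C ↦ DA
    D ↦ BC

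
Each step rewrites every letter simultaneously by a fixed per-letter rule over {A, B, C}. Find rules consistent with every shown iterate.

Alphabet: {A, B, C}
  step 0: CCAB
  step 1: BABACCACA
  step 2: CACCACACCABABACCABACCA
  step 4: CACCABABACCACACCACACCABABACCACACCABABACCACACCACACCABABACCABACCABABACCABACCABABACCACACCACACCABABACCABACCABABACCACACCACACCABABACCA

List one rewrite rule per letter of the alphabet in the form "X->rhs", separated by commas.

A->CCA, B->CA, C->BA

  step 1 ⇒ step 2: BABACCACA ⇒ CA·CCA·CA·CCA·BA·BA·CCA·BA·CCA
    A ↦ CCA
    B ↦ CA
    C ↦ BA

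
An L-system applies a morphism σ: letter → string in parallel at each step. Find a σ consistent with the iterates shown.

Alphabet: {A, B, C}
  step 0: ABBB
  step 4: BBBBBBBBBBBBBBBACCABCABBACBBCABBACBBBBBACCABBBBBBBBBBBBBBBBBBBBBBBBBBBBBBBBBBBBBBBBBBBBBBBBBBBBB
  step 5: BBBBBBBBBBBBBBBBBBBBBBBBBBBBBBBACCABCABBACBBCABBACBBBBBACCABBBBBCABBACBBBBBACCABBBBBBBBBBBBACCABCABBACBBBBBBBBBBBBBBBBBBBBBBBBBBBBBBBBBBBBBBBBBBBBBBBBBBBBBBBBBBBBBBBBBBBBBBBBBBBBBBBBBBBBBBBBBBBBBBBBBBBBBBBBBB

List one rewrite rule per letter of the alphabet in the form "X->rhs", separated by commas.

  step 4 ⇒ step 5: BBBBBBBBBBBBBBBACCABCABBACBBCABBACBBBBBACCABBBBBBBBBBBBBBBBBBBBBBBBBBBBBBBBBBBBBBBBBBBBBBBBBBBBB ⇒ BB·BB·BB·BB·BB·BB·BB·BB·BB·BB·BB·BB·BB·BB·BB·BAC·CAB·CAB·BAC·BB·CAB·BAC·BB·BB·BAC·CAB·BB·BB·CAB·BAC·BB·BB·BAC·CAB·BB·BB·BB·BB·BB·BAC·CAB·CAB·BAC·BB·BB·BB·BB·BB·BB·BB·BB·BB·BB·BB·BB·BB·BB·BB·BB·BB·BB·BB·BB·BB·BB·BB·BB·BB·BB·BB·BB·BB·BB·BB·BB·BB·BB·BB·BB·BB·BB·BB·BB·BB·BB·BB·BB·BB·BB·BB·BB·BB·BB·BB·BB·BB
    A ↦ BAC
    B ↦ BB
    C ↦ CAB

A->BAC, B->BB, C->CAB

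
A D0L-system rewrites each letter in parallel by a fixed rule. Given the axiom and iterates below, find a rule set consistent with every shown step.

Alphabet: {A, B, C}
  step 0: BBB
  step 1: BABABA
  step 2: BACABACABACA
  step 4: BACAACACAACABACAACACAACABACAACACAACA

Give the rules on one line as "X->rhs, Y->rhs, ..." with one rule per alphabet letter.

  step 1 ⇒ step 2: BABABA ⇒ BA·CA·BA·CA·BA·CA
    A ↦ CA
    B ↦ BA
    C ↦ A  (constrained at step 2)

A->CA, B->BA, C->A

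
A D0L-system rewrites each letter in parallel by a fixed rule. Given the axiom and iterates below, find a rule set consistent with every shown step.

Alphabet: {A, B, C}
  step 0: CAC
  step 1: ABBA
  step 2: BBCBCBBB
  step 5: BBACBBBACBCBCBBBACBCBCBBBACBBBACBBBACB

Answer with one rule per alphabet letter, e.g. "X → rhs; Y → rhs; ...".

A->BB, B->CB, C->A

  step 1 ⇒ step 2: ABBA ⇒ BB·CB·CB·BB
    A ↦ BB
    B ↦ CB
  step 0 ⇒ step 1: CAC ⇒ A·BB·A
    C ↦ A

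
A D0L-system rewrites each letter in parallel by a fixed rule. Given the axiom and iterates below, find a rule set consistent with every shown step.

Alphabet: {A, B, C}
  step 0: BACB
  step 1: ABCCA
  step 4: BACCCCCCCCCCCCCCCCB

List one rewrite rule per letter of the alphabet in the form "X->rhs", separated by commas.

  step 0 ⇒ step 1: BACB ⇒ A·B·CC·A
    A ↦ B
    B ↦ A
    C ↦ CC

A->B, B->A, C->CC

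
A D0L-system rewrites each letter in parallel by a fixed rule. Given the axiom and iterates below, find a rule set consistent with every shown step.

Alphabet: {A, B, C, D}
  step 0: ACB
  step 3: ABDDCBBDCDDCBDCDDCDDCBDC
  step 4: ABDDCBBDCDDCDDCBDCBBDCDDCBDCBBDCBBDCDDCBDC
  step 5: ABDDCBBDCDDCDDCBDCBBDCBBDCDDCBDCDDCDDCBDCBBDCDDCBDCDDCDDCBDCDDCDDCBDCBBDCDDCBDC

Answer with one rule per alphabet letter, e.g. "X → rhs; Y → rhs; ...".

A->AB, B->DDC, C->DC, D->B

  step 4 ⇒ step 5: ABDDCBBDCDDCDDCBDCBBDCDDCBDCBBDCBBDCDDCBDC ⇒ AB·DDC·B·B·DC·DDC·DDC·B·DC·B·B·DC·B·B·DC·DDC·B·DC·DDC·DDC·B·DC·B·B·DC·DDC·B·DC·DDC·DDC·B·DC·DDC·DDC·B·DC·B·B·DC·DDC·B·DC
    A ↦ AB
    B ↦ DDC
    C ↦ DC
    D ↦ B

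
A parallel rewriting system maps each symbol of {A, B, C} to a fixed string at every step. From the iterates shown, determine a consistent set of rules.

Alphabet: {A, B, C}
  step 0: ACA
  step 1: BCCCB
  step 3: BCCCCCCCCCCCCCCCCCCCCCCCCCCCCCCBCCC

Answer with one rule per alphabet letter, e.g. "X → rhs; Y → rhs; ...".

  step 0 ⇒ step 1: ACA ⇒ B·CCC·B
    A ↦ B
    C ↦ CCC
    B ↦ AC  (constrained at step 1)

A->B, B->AC, C->CCC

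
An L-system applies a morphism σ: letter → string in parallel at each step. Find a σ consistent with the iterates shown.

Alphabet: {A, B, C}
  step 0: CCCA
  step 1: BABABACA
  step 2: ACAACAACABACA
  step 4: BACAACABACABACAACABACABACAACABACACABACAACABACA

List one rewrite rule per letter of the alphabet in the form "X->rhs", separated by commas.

A->CA, B->A, C->BA

  step 1 ⇒ step 2: BABABACA ⇒ A·CA·A·CA·A·CA·BA·CA
    A ↦ CA
    B ↦ A
    C ↦ BA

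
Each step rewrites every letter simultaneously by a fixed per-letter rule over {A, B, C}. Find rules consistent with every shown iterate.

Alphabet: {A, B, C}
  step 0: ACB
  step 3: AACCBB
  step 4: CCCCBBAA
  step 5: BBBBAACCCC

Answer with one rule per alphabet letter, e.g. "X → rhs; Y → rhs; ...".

  step 4 ⇒ step 5: CCCCBBAA ⇒ B·B·B·B·A·A·CC·CC
    A ↦ CC
    B ↦ A
    C ↦ B

A->CC, B->A, C->B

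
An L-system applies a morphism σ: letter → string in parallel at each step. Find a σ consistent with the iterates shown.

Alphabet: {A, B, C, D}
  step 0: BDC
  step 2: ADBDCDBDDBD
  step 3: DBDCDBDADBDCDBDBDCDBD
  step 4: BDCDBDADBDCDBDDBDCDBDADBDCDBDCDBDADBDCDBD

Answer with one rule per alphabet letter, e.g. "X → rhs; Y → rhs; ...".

  step 3 ⇒ step 4: DBDCDBDADBDCDBDBDCDBD ⇒ BD·CD·BD·AD·BD·CD·BD·D·BD·CD·BD·AD·BD·CD·BD·CD·BD·AD·BD·CD·BD
    A ↦ D
    B ↦ CD
    C ↦ AD
    D ↦ BD

A->D, B->CD, C->AD, D->BD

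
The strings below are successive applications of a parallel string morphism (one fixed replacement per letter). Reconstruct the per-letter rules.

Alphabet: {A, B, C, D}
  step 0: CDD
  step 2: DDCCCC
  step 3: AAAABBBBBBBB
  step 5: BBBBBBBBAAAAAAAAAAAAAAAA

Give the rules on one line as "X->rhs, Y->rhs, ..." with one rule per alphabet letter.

A->C, B->D, C->BB, D->AA

  step 2 ⇒ step 3: DDCCCC ⇒ AA·AA·BB·BB·BB·BB
    C ↦ BB
    D ↦ AA
    A ↦ C  (constrained at step 3)
    B ↦ D  (constrained at step 3)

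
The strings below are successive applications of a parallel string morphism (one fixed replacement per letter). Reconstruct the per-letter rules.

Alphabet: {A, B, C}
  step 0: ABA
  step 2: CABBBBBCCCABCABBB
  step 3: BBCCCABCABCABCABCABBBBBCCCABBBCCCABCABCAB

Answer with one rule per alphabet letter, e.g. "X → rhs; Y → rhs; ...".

  step 2 ⇒ step 3: CABBBBBCCCABCABBB ⇒ B·BCC·CAB·CAB·CAB·CAB·CAB·B·B·B·BCC·CAB·B·BCC·CAB·CAB·CAB
    A ↦ BCC
    B ↦ CAB
    C ↦ B

A->BCC, B->CAB, C->B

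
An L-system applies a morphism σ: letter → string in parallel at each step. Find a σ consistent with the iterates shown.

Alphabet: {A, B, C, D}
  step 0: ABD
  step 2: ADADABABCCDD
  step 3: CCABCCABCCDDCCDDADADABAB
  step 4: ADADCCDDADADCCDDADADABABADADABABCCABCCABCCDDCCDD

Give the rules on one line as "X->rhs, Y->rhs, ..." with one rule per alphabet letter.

  step 3 ⇒ step 4: CCABCCABCCDDCCDDADADABAB ⇒ AD·AD·CC·DD·AD·AD·CC·DD·AD·AD·AB·AB·AD·AD·AB·AB·CC·AB·CC·AB·CC·DD·CC·DD
    A ↦ CC
    B ↦ DD
    C ↦ AD
    D ↦ AB

A->CC, B->DD, C->AD, D->AB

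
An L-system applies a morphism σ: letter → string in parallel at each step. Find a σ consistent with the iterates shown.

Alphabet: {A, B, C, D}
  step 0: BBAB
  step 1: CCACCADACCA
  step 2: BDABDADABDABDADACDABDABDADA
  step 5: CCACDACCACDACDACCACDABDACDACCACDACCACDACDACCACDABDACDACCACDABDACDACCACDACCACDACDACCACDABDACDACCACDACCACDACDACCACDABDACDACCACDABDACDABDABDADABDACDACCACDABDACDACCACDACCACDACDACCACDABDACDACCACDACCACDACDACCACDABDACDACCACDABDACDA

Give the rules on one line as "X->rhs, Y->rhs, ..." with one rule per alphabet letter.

  step 1 ⇒ step 2: CCACCADACCA ⇒ BDA·BDA·DA·BDA·BDA·DA·C·DA·BDA·BDA·DA
    A ↦ DA
    C ↦ BDA
    D ↦ C
  step 0 ⇒ step 1: BBAB ⇒ CCA·CCA·DA·CCA
    B ↦ CCA

A->DA, B->CCA, C->BDA, D->C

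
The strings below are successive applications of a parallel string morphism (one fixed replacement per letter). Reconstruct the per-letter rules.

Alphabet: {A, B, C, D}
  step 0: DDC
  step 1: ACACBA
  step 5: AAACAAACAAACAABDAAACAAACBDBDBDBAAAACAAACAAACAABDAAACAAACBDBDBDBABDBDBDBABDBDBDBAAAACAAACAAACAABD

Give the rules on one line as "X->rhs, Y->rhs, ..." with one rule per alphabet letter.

A->BD, B->AA, C->BA, D->AC

  step 0 ⇒ step 1: DDC ⇒ AC·AC·BA
    C ↦ BA
    D ↦ AC
    A ↦ BD  (constrained at step 1)
    B ↦ AA  (constrained at step 1)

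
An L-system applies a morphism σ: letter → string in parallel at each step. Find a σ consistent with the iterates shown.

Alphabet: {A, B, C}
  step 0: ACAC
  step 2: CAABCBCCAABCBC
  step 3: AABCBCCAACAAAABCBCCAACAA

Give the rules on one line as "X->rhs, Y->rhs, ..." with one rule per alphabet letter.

  step 2 ⇒ step 3: CAABCBCCAABCBC ⇒ AA·BC·BC·C·AA·C·AA·AA·BC·BC·C·AA·C·AA
    A ↦ BC
    B ↦ C
    C ↦ AA

A->BC, B->C, C->AA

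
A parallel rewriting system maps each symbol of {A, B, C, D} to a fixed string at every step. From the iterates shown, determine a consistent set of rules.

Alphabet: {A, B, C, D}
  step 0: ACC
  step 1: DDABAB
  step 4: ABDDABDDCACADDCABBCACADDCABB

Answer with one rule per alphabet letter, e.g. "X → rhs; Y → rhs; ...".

  step 0 ⇒ step 1: ACC ⇒ DD·AB·AB
    A ↦ DD
    C ↦ AB
    B ↦ CA  (constrained at step 1)
    D ↦ B  (constrained at step 1)

A->DD, B->CA, C->AB, D->B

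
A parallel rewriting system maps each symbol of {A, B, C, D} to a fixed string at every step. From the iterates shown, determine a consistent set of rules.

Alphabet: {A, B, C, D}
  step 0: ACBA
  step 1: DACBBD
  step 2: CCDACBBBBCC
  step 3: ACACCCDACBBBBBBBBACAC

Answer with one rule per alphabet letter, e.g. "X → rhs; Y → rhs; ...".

A->D, B->BB, C->AC, D->CC

  step 2 ⇒ step 3: CCDACBBBBCC ⇒ AC·AC·CC·D·AC·BB·BB·BB·BB·AC·AC
    A ↦ D
    B ↦ BB
    C ↦ AC
    D ↦ CC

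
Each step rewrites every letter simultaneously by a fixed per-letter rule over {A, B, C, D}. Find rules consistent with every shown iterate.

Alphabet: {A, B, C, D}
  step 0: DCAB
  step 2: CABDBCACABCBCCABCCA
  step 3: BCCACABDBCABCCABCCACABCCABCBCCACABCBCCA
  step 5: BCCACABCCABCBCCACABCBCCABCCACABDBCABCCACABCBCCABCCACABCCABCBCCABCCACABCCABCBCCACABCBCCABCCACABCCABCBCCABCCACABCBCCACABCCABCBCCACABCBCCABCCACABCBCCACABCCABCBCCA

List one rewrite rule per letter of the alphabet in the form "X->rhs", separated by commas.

A->CA, B->CA, C->BC, D->BDB

  step 2 ⇒ step 3: CABDBCACABCBCCABCCA ⇒ BC·CA·CA·BDB·CA·BC·CA·BC·CA·CA·BC·CA·BC·BC·CA·CA·BC·BC·CA
    A ↦ CA
    B ↦ CA
    C ↦ BC
    D ↦ BDB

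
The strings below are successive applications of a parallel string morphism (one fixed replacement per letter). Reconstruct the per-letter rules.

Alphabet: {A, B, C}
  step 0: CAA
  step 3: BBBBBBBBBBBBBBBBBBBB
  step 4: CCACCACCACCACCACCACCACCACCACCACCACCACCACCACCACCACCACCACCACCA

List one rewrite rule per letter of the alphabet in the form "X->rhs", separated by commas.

  step 3 ⇒ step 4: BBBBBBBBBBBBBBBBBBBB ⇒ CCA·CCA·CCA·CCA·CCA·CCA·CCA·CCA·CCA·CCA·CCA·CCA·CCA·CCA·CCA·CCA·CCA·CCA·CCA·CCA
    B ↦ CCA
    A ↦ B  (constrained at step 0)
    C ↦ BB  (constrained at step 0)

A->B, B->CCA, C->BB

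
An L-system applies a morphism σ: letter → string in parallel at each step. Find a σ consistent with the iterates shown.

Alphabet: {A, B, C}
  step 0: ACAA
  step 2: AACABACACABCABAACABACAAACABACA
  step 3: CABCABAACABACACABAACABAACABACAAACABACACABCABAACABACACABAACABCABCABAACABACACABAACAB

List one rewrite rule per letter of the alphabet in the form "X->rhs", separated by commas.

  step 2 ⇒ step 3: AACABACACABCABAACABACAAACABACA ⇒ CAB·CAB·AA·CAB·ACA·CAB·AA·CAB·AA·CAB·ACA·AA·CAB·ACA·CAB·CAB·AA·CAB·ACA·CAB·AA·CAB·CAB·CAB·AA·CAB·ACA·CAB·AA·CAB
    A ↦ CAB
    B ↦ ACA
    C ↦ AA

A->CAB, B->ACA, C->AA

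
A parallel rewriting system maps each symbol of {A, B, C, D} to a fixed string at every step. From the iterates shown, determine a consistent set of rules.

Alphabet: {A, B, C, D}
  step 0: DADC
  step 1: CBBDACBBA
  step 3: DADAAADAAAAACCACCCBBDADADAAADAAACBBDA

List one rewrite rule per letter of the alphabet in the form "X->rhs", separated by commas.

A->DA, B->ACC, C->A, D->CBB

  step 0 ⇒ step 1: DADC ⇒ CBB·DA·CBB·A
    A ↦ DA
    C ↦ A
    D ↦ CBB
    B ↦ ACC  (constrained at step 1)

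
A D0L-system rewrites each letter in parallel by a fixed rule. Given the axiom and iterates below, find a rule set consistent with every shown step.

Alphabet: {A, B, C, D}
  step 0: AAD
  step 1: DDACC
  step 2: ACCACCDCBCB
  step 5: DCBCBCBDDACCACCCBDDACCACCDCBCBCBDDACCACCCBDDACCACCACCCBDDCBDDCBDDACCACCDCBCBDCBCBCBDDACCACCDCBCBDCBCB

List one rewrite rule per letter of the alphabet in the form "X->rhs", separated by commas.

  step 1 ⇒ step 2: DDACC ⇒ ACC·ACC·D·CB·CB
    A ↦ D
    C ↦ CB
    D ↦ ACC
    B ↦ DD  (constrained at step 2)

A->D, B->DD, C->CB, D->ACC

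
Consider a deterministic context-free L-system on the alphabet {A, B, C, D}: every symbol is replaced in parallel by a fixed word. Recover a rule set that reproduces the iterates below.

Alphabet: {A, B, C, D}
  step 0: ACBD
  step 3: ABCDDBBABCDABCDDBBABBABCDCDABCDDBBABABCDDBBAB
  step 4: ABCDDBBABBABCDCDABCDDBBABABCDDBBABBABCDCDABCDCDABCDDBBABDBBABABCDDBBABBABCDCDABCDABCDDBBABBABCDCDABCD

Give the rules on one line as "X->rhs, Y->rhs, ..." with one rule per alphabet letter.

A->AB, B->CD, C->DB, D->BAB

  step 3 ⇒ step 4: ABCDDBBABCDABCDDBBABBABCDCDABCDDBBABABCDDBBAB ⇒ AB·CD·DB·BAB·BAB·CD·CD·AB·CD·DB·BAB·AB·CD·DB·BAB·BAB·CD·CD·AB·CD·CD·AB·CD·DB·BAB·DB·BAB·AB·CD·DB·BAB·BAB·CD·CD·AB·CD·AB·CD·DB·BAB·BAB·CD·CD·AB·CD
    A ↦ AB
    B ↦ CD
    C ↦ DB
    D ↦ BAB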